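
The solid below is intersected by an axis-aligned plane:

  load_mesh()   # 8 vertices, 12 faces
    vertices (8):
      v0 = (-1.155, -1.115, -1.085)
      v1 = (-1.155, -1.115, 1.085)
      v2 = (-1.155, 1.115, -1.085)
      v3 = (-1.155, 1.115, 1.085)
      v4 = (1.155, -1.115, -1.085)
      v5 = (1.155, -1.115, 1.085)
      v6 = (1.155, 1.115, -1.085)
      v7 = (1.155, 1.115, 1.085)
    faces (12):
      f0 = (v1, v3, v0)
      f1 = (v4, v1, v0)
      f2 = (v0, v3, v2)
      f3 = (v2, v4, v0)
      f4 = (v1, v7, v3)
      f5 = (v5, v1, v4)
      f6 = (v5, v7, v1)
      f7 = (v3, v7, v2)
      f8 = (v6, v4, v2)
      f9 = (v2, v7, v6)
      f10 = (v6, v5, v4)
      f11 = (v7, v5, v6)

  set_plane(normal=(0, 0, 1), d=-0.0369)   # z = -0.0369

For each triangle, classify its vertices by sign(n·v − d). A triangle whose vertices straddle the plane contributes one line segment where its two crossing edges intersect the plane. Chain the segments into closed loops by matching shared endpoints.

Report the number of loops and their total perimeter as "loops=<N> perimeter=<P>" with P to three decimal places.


Straddling triangles (8 of 12):
  (v1,v3,v0) [++-] → (-1.155, -0.0379203, -0.0369)–(-1.155, -1.115, -0.0369)  len=1.0771
  (v4,v1,v0) [-+-] → (0.0392806, -1.115, -0.0369)–(-1.155, -1.115, -0.0369)  len=1.1943
  (v0,v3,v2) [-+-] → (-1.155, -0.0379203, -0.0369)–(-1.155, 1.115, -0.0369)  len=1.1529
  (v5,v1,v4) [++-] → (0.0392806, -1.115, -0.0369)–(1.155, -1.115, -0.0369)  len=1.1157
  (v3,v7,v2) [++-] → (-0.0392806, 1.115, -0.0369)–(-1.155, 1.115, -0.0369)  len=1.1157
  (v2,v7,v6) [-+-] → (-0.0392806, 1.115, -0.0369)–(1.155, 1.115, -0.0369)  len=1.1943
  (v6,v5,v4) [-+-] → (1.155, 0.0379203, -0.0369)–(1.155, -1.115, -0.0369)  len=1.1529
  (v7,v5,v6) [++-] → (1.155, 0.0379203, -0.0369)–(1.155, 1.115, -0.0369)  len=1.0771

Chained into 1 loop(s):
  loop 1: 8 segments, perimeter = 9.0800
Total perimeter = 9.080

loops=1 perimeter=9.080


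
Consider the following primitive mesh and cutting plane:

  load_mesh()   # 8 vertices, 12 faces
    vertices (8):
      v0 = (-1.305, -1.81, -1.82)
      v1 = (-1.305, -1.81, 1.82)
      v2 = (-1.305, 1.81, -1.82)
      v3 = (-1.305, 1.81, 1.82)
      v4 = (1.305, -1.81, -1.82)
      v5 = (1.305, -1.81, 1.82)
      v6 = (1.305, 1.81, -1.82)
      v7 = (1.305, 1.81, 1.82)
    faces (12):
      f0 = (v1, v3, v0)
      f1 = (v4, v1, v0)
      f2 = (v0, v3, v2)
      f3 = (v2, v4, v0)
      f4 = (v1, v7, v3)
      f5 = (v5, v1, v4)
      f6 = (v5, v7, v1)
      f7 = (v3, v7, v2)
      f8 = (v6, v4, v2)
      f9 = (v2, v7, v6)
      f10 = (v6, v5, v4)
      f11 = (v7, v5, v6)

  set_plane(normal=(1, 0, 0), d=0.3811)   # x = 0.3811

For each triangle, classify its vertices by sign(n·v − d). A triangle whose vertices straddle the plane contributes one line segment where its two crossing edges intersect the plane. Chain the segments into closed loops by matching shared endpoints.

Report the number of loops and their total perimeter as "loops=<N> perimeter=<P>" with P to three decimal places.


Straddling triangles (8 of 12):
  (v4,v1,v0) [+--] → (0.3811, -1.81, -0.531496)–(0.3811, -1.81, -1.82)  len=1.2885
  (v2,v4,v0) [-+-] → (0.3811, -0.528575, -1.82)–(0.3811, -1.81, -1.82)  len=1.2814
  (v1,v7,v3) [-+-] → (0.3811, 0.528575, 1.82)–(0.3811, 1.81, 1.82)  len=1.2814
  (v5,v1,v4) [+-+] → (0.3811, -1.81, 1.82)–(0.3811, -1.81, -0.531496)  len=2.3515
  (v5,v7,v1) [++-] → (0.3811, 0.528575, 1.82)–(0.3811, -1.81, 1.82)  len=2.3386
  (v3,v7,v2) [-+-] → (0.3811, 1.81, 1.82)–(0.3811, 1.81, 0.531496)  len=1.2885
  (v6,v4,v2) [++-] → (0.3811, -0.528575, -1.82)–(0.3811, 1.81, -1.82)  len=2.3386
  (v2,v7,v6) [-++] → (0.3811, 1.81, 0.531496)–(0.3811, 1.81, -1.82)  len=2.3515

Chained into 1 loop(s):
  loop 1: 8 segments, perimeter = 14.5200
Total perimeter = 14.520

loops=1 perimeter=14.520


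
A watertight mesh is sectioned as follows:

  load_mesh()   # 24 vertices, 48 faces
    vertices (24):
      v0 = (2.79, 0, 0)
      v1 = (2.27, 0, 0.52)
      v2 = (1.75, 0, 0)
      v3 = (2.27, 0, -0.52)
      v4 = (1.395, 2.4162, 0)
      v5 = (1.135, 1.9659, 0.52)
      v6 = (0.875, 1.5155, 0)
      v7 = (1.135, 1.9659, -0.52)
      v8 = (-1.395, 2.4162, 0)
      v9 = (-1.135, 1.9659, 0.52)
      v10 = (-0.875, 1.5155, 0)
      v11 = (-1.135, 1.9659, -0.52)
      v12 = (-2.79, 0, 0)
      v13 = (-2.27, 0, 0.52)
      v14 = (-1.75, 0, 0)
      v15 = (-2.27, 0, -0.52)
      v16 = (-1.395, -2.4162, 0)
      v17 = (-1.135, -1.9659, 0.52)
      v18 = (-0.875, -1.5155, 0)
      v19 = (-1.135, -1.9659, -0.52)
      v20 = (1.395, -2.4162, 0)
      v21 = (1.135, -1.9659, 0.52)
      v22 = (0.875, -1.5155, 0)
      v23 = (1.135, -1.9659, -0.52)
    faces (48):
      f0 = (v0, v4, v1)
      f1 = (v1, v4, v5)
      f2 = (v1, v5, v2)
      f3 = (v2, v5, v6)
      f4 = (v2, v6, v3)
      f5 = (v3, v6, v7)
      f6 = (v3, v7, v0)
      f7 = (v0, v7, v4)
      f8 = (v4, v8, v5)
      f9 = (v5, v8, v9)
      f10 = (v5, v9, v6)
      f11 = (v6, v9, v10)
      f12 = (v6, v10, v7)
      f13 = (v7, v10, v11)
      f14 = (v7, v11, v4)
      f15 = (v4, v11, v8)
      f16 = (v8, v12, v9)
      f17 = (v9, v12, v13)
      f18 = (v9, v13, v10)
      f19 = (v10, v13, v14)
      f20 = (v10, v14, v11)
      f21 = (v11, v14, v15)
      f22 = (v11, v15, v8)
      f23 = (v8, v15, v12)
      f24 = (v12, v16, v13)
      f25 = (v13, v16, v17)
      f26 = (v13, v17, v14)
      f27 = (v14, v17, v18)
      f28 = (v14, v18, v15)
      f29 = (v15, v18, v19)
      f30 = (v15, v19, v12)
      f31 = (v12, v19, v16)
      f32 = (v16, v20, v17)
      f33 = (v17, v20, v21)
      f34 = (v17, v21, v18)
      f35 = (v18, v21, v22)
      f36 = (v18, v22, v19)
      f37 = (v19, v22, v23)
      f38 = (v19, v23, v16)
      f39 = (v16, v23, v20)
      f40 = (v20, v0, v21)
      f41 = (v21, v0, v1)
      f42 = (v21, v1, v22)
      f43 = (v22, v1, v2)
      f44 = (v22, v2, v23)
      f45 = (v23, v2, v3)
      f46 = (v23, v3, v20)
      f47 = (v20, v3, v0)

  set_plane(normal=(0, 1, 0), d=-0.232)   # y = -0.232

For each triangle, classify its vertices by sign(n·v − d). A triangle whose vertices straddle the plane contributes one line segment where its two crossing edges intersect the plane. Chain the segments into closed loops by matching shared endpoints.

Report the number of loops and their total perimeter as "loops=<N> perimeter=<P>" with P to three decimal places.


loops=2 perimeter=5.883

Straddling triangles (16 of 48):
  (v12,v16,v13) [+-+] → (-2.65605, -0.232, 0)–(-2.18598, -0.232, 0.47007)  len=0.6648
  (v13,v16,v17) [+--] → (-2.18598, -0.232, 0.47007)–(-2.13606, -0.232, 0.52)  len=0.0706
  (v13,v17,v14) [+-+] → (-2.13606, -0.232, 0.52)–(-1.67742, -0.232, 0.0613663)  len=0.6486
  (v14,v17,v18) [+--] → (-1.67742, -0.232, 0.0613663)–(-1.61605, -0.232, 0)  len=0.0868
  (v14,v18,v15) [+-+] → (-1.61605, -0.232, 0)–(-2.05645, -0.232, -0.440396)  len=0.6228
  (v15,v18,v19) [+--] → (-2.05645, -0.232, -0.440396)–(-2.13606, -0.232, -0.52)  len=0.1126
  (v15,v19,v12) [+-+] → (-2.13606, -0.232, -0.52)–(-2.59469, -0.232, -0.0613663)  len=0.6486
  (v12,v19,v16) [+--] → (-2.59469, -0.232, -0.0613663)–(-2.65605, -0.232, 0)  len=0.0868
  (v20,v0,v21) [-+-] → (2.65605, -0.232, 0)–(2.59469, -0.232, 0.0613663)  len=0.0868
  (v21,v0,v1) [-++] → (2.59469, -0.232, 0.0613663)–(2.13606, -0.232, 0.52)  len=0.6486
  (v21,v1,v22) [-+-] → (2.13606, -0.232, 0.52)–(2.05645, -0.232, 0.440396)  len=0.1126
  (v22,v1,v2) [-++] → (2.05645, -0.232, 0.440396)–(1.61605, -0.232, 0)  len=0.6228
  (v22,v2,v23) [-+-] → (1.61605, -0.232, 0)–(1.67742, -0.232, -0.0613663)  len=0.0868
  (v23,v2,v3) [-++] → (1.67742, -0.232, -0.0613663)–(2.13606, -0.232, -0.52)  len=0.6486
  (v23,v3,v20) [-+-] → (2.13606, -0.232, -0.52)–(2.18598, -0.232, -0.47007)  len=0.0706
  (v20,v3,v0) [-++] → (2.18598, -0.232, -0.47007)–(2.65605, -0.232, 0)  len=0.6648

Chained into 2 loop(s):
  loop 1: 8 segments, perimeter = 2.9416
  loop 2: 8 segments, perimeter = 2.9416
Total perimeter = 5.883


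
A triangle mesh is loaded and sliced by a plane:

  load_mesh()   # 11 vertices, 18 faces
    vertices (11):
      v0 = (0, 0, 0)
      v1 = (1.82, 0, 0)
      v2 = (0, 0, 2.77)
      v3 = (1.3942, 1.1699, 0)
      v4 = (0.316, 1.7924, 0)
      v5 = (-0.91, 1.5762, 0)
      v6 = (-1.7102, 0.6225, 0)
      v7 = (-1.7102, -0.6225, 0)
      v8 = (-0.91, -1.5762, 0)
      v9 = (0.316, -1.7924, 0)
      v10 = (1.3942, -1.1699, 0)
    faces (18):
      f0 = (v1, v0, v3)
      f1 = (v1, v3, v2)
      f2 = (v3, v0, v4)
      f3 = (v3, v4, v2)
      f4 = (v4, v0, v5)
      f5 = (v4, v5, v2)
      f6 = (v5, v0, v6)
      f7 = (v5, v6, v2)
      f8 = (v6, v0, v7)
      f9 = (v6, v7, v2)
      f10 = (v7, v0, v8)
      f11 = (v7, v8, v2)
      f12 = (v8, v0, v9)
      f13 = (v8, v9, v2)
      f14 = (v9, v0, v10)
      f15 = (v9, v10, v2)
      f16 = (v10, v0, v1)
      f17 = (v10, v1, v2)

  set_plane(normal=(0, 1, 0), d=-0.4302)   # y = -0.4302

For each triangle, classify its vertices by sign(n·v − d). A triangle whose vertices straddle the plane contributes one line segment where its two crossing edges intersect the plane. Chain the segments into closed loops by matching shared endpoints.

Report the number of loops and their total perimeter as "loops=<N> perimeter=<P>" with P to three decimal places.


loops=1 perimeter=8.861

Straddling triangles (10 of 18):
  (v6,v0,v7) [++-] → (-1.18189, -0.4302, 0)–(-1.7102, -0.4302, 0)  len=0.5283
  (v6,v7,v2) [+-+] → (-1.7102, -0.4302, 0)–(-1.18189, -0.4302, 0.855696)  len=1.0056
  (v7,v0,v8) [-+-] → (-1.18189, -0.4302, 0)–(-0.248371, -0.4302, 0)  len=0.9335
  (v7,v8,v2) [--+] → (-0.248371, -0.4302, 2.01397)–(-1.18189, -0.4302, 0.855696)  len=1.4876
  (v8,v0,v9) [-+-] → (-0.248371, -0.4302, 0)–(0.0758442, -0.4302, 0)  len=0.3242
  (v8,v9,v2) [--+] → (0.0758442, -0.4302, 2.10516)–(-0.248371, -0.4302, 2.01397)  len=0.3368
  (v9,v0,v10) [-+-] → (0.0758442, -0.4302, 0)–(0.51268, -0.4302, 0)  len=0.4368
  (v9,v10,v2) [--+] → (0.51268, -0.4302, 1.75141)–(0.0758442, -0.4302, 2.10516)  len=0.5621
  (v10,v0,v1) [-++] → (0.51268, -0.4302, 0)–(1.66342, -0.4302, 0)  len=1.1507
  (v10,v1,v2) [-++] → (1.66342, -0.4302, 0)–(0.51268, -0.4302, 1.75141)  len=2.0956

Chained into 1 loop(s):
  loop 1: 10 segments, perimeter = 8.8614
Total perimeter = 8.861


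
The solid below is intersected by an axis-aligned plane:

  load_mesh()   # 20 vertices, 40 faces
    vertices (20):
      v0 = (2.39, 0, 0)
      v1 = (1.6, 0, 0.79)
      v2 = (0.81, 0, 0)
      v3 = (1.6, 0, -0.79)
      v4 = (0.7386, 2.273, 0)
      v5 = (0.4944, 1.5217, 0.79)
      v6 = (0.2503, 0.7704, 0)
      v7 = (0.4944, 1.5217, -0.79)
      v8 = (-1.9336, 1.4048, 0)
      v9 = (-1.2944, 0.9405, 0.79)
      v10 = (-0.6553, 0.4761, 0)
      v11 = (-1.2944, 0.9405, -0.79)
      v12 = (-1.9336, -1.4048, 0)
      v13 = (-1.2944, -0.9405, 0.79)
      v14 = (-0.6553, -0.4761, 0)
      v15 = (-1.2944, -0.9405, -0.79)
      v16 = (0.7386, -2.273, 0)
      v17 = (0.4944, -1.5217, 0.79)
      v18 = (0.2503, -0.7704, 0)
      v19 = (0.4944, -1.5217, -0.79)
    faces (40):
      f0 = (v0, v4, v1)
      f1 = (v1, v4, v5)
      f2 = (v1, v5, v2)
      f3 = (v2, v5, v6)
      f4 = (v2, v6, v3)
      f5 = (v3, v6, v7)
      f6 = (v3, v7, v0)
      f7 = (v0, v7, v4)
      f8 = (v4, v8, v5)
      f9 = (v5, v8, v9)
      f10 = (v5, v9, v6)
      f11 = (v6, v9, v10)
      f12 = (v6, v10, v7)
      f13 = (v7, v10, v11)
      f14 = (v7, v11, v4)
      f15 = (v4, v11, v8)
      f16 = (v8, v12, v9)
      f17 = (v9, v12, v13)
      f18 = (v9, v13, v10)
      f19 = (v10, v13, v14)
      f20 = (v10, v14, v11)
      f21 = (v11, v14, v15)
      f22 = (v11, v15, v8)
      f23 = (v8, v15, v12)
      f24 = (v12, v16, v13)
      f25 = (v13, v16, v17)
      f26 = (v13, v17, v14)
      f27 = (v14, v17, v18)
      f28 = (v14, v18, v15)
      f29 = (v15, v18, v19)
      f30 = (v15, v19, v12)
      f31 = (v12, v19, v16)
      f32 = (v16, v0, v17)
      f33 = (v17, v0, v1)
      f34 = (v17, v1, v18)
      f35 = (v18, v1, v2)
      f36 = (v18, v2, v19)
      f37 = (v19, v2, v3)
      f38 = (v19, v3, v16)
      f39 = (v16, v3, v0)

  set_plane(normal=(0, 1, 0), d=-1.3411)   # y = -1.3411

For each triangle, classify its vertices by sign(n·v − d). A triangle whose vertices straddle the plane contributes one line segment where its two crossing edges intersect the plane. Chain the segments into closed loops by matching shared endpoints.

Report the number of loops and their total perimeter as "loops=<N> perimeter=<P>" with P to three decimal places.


loops=1 perimeter=7.935

Straddling triangles (16 of 40):
  (v8,v12,v9) [+-+] → (-1.9336, -1.3411, 0)–(-1.91624, -1.3411, 0.021457)  len=0.0276
  (v9,v12,v13) [+-+] → (-1.91624, -1.3411, 0.021457)–(-1.8459, -1.3411, 0.108385)  len=0.1118
  (v8,v15,v12) [++-] → (-1.8459, -1.3411, -0.108385)–(-1.9336, -1.3411, 0)  len=0.1394
  (v12,v16,v13) [--+] → (-0.683203, -1.3411, 0.552496)–(-1.8459, -1.3411, 0.108385)  len=1.2446
  (v13,v16,v17) [+--] → (-0.683203, -1.3411, 0.552496)–(-0.0614453, -1.3411, 0.79)  len=0.6656
  (v13,v17,v14) [+-+] → (-0.0614453, -1.3411, 0.79)–(0.295819, -1.3411, 0.653548)  len=0.3824
  (v14,v17,v18) [+-+] → (0.295819, -1.3411, 0.653548)–(0.435722, -1.3411, 0.600097)  len=0.1498
  (v15,v18,v19) [++-] → (0.435722, -1.3411, -0.600097)–(-0.0614453, -1.3411, -0.79)  len=0.5322
  (v15,v19,v12) [+--] → (-0.0614453, -1.3411, -0.79)–(-1.8459, -1.3411, -0.108385)  len=1.9102
  (v16,v0,v17) [-+-] → (1.41565, -1.3411, 0)–(0.719376, -1.3411, 0.69624)  len=0.9847
  (v17,v0,v1) [-++] → (0.719376, -1.3411, 0.69624)–(0.625616, -1.3411, 0.79)  len=0.1326
  (v17,v1,v18) [-++] → (0.625616, -1.3411, 0.79)–(0.435722, -1.3411, 0.600097)  len=0.2686
  (v18,v2,v19) [++-] → (0.531856, -1.3411, -0.69624)–(0.435722, -1.3411, -0.600097)  len=0.1360
  (v19,v2,v3) [-++] → (0.531856, -1.3411, -0.69624)–(0.625616, -1.3411, -0.79)  len=0.1326
  (v19,v3,v16) [-+-] → (0.625616, -1.3411, -0.79)–(1.09176, -1.3411, -0.32389)  len=0.6592
  (v16,v3,v0) [-++] → (1.09176, -1.3411, -0.32389)–(1.41565, -1.3411, 0)  len=0.4580

Chained into 1 loop(s):
  loop 1: 16 segments, perimeter = 7.9353
Total perimeter = 7.935


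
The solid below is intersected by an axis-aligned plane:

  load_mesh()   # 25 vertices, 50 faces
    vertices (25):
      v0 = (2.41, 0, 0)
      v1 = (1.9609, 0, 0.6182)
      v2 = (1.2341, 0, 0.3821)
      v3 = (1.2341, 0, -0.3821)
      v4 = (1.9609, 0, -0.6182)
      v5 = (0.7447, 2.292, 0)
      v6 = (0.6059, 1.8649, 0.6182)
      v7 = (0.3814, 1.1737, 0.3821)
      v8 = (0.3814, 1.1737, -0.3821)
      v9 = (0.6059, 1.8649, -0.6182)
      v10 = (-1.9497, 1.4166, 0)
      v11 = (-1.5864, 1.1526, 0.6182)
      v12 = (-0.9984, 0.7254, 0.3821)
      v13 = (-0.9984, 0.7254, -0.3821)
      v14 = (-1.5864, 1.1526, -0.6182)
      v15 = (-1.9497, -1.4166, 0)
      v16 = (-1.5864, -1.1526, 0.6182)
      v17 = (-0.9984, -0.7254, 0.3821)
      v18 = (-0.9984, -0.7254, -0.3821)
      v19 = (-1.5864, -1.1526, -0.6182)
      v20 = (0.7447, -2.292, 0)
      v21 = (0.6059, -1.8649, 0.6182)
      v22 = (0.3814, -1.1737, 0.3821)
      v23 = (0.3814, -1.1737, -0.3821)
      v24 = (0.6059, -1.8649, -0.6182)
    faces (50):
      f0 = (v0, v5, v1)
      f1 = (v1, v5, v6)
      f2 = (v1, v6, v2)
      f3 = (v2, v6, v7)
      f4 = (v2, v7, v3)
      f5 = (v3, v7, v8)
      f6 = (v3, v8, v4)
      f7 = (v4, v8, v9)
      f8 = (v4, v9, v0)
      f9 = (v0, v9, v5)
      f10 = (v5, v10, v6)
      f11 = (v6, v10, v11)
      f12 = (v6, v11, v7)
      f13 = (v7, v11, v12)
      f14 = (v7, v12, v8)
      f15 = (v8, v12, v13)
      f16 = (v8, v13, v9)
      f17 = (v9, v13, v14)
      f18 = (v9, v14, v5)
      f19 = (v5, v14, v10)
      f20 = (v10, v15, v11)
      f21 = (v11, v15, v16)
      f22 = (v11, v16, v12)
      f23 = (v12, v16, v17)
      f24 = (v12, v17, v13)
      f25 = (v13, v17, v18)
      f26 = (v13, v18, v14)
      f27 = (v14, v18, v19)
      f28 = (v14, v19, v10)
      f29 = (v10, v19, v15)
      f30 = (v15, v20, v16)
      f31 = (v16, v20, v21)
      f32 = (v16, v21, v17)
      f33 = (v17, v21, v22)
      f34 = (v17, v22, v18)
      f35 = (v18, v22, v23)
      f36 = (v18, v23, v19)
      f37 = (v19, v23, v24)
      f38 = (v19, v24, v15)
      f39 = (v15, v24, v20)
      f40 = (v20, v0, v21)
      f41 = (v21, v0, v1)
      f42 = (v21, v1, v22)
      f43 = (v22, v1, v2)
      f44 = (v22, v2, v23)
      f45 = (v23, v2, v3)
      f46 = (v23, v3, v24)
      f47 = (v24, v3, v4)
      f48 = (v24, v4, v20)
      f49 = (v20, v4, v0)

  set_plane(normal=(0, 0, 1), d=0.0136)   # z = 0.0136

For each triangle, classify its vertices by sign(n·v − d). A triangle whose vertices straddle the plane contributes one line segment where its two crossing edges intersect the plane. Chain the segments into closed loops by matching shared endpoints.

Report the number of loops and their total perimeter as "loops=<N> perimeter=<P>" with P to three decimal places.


loops=2 perimeter=21.361

Straddling triangles (20 of 50):
  (v0,v5,v1) [--+] → (0.771456, 2.24158, 0.0136)–(2.40012, 0, 0.0136)  len=2.7708
  (v1,v5,v6) [+-+] → (0.771456, 2.24158, 0.0136)–(0.741646, 2.2826, 0.0136)  len=0.0507
  (v2,v7,v3) [++-] → (0.792575, 0.607738, 0.0136)–(1.2341, 0, 0.0136)  len=0.7512
  (v3,v7,v8) [-+-] → (0.792575, 0.607738, 0.0136)–(0.3814, 1.1737, 0.0136)  len=0.6996
  (v5,v10,v6) [--+] → (-1.89348, 1.42646, 0.0136)–(0.741646, 2.2826, 0.0136)  len=2.7707
  (v6,v10,v11) [+-+] → (-1.89348, 1.42646, 0.0136)–(-1.94171, 1.41079, 0.0136)  len=0.0507
  (v7,v12,v8) [++-] → (-0.333055, 0.941572, 0.0136)–(0.3814, 1.1737, 0.0136)  len=0.7512
  (v8,v12,v13) [-+-] → (-0.333055, 0.941572, 0.0136)–(-0.9984, 0.7254, 0.0136)  len=0.6996
  (v10,v15,v11) [--+] → (-1.94171, -1.36008, 0.0136)–(-1.94171, 1.41079, 0.0136)  len=2.7709
  (v11,v15,v16) [+-+] → (-1.94171, -1.36008, 0.0136)–(-1.94171, -1.41079, 0.0136)  len=0.0507
  (v12,v17,v13) [++-] → (-0.9984, -0.025819, 0.0136)–(-0.9984, 0.7254, 0.0136)  len=0.7512
  (v13,v17,v18) [-+-] → (-0.9984, -0.025819, 0.0136)–(-0.9984, -0.7254, 0.0136)  len=0.6996
  (v15,v20,v16) [--+] → (0.693417, -2.26693, 0.0136)–(-1.94171, -1.41079, 0.0136)  len=2.7707
  (v16,v20,v21) [+-+] → (0.693417, -2.26693, 0.0136)–(0.741646, -2.2826, 0.0136)  len=0.0507
  (v17,v22,v18) [++-] → (-0.283945, -0.957528, 0.0136)–(-0.9984, -0.7254, 0.0136)  len=0.7512
  (v18,v22,v23) [-+-] → (-0.283945, -0.957528, 0.0136)–(0.3814, -1.1737, 0.0136)  len=0.6996
  (v20,v0,v21) [--+] → (2.37031, -0.0410266, 0.0136)–(0.741646, -2.2826, 0.0136)  len=2.7708
  (v21,v0,v1) [+-+] → (2.37031, -0.0410266, 0.0136)–(2.40012, 0, 0.0136)  len=0.0507
  (v22,v2,v23) [++-] → (0.822925, -0.565962, 0.0136)–(0.3814, -1.1737, 0.0136)  len=0.7512
  (v23,v2,v3) [-+-] → (0.822925, -0.565962, 0.0136)–(1.2341, 0, 0.0136)  len=0.6996

Chained into 2 loop(s):
  loop 1: 10 segments, perimeter = 14.1074
  loop 2: 10 segments, perimeter = 7.2539
Total perimeter = 21.361


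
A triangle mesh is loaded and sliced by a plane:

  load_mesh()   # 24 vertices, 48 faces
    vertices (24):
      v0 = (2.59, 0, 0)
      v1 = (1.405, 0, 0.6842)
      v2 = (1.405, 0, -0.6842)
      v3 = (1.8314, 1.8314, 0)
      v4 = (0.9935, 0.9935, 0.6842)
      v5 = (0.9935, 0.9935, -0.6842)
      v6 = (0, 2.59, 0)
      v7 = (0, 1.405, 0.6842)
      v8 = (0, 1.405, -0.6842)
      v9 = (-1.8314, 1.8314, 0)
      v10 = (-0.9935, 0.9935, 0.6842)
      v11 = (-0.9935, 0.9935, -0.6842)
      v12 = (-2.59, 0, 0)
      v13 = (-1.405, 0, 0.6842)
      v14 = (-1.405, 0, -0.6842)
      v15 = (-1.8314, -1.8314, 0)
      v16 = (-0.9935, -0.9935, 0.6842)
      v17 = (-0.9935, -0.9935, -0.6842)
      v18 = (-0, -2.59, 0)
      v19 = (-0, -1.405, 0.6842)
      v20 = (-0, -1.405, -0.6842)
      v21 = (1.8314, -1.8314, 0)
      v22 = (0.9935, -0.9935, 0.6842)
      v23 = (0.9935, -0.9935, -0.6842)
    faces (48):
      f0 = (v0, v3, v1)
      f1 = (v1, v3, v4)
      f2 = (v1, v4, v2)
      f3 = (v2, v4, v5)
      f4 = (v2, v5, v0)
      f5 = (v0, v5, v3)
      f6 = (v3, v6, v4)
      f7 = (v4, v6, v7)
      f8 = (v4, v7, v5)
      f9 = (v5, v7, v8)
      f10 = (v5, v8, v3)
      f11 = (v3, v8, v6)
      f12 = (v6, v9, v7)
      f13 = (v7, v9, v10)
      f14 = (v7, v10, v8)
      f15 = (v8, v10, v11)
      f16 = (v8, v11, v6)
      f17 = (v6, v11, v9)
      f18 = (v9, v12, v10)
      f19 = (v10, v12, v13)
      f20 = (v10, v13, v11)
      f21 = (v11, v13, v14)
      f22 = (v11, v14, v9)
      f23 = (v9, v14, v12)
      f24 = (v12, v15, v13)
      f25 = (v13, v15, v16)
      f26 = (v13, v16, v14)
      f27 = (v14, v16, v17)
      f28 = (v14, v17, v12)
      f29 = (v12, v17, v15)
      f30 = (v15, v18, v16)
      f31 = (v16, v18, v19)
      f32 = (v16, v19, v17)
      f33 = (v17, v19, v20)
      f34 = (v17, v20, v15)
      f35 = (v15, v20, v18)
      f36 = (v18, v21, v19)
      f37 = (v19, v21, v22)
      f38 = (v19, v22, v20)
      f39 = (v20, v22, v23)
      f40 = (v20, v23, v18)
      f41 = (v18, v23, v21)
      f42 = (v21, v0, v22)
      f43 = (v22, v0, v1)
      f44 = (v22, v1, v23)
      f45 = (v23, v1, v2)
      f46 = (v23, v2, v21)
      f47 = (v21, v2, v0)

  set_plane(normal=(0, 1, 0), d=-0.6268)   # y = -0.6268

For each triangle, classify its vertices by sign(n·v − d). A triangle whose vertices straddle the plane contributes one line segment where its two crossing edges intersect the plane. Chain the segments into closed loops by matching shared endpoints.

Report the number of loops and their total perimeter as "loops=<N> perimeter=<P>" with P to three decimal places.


loops=2 perimeter=8.210

Straddling triangles (12 of 48):
  (v12,v15,v13) [+-+] → (-2.33037, -0.6268, 0)–(-1.55094, -0.6268, 0.450031)  len=0.9000
  (v13,v15,v16) [+--] → (-1.55094, -0.6268, 0.450031)–(-1.14538, -0.6268, 0.6842)  len=0.4683
  (v13,v16,v14) [+-+] → (-1.14538, -0.6268, 0.6842)–(-1.14538, -0.6268, 0.179125)  len=0.5051
  (v14,v16,v17) [+--] → (-1.14538, -0.6268, 0.179125)–(-1.14538, -0.6268, -0.6842)  len=0.8633
  (v14,v17,v12) [+-+] → (-1.14538, -0.6268, -0.6842)–(-1.58277, -0.6268, -0.431662)  len=0.5051
  (v12,v17,v15) [+--] → (-1.58277, -0.6268, -0.431662)–(-2.33037, -0.6268, 0)  len=0.8633
  (v21,v0,v22) [-+-] → (2.33037, -0.6268, 0)–(1.58277, -0.6268, 0.431662)  len=0.8633
  (v22,v0,v1) [-++] → (1.58277, -0.6268, 0.431662)–(1.14538, -0.6268, 0.6842)  len=0.5051
  (v22,v1,v23) [-+-] → (1.14538, -0.6268, 0.6842)–(1.14538, -0.6268, -0.179125)  len=0.8633
  (v23,v1,v2) [-++] → (1.14538, -0.6268, -0.179125)–(1.14538, -0.6268, -0.6842)  len=0.5051
  (v23,v2,v21) [-+-] → (1.14538, -0.6268, -0.6842)–(1.55094, -0.6268, -0.450031)  len=0.4683
  (v21,v2,v0) [-++] → (1.55094, -0.6268, -0.450031)–(2.33037, -0.6268, 0)  len=0.9000

Chained into 2 loop(s):
  loop 1: 6 segments, perimeter = 4.1051
  loop 2: 6 segments, perimeter = 4.1051
Total perimeter = 8.210


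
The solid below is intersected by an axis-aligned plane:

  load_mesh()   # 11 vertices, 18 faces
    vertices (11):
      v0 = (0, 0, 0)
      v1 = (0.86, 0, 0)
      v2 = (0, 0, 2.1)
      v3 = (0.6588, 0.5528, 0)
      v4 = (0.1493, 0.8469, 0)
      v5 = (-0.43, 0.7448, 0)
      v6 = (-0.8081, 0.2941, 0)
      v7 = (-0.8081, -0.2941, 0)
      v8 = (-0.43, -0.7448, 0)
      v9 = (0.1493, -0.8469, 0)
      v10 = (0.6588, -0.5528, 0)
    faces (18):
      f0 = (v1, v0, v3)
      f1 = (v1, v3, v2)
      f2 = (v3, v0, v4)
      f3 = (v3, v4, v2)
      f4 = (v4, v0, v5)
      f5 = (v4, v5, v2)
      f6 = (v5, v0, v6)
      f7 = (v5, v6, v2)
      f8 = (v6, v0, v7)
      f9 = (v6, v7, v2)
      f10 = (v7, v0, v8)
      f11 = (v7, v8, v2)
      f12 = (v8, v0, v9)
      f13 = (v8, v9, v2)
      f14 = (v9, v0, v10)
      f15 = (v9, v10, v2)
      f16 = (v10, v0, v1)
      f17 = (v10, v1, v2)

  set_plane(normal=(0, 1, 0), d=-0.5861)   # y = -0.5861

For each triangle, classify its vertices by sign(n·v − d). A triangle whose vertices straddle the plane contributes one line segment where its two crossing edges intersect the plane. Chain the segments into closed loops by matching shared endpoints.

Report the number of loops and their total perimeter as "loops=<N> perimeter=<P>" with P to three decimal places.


Straddling triangles (6 of 18):
  (v7,v0,v8) [++-] → (-0.338377, -0.5861, 0)–(-0.563136, -0.5861, 0)  len=0.2248
  (v7,v8,v2) [+-+] → (-0.563136, -0.5861, 0)–(-0.338377, -0.5861, 0.447462)  len=0.5007
  (v8,v0,v9) [-+-] → (-0.338377, -0.5861, 0)–(0.103324, -0.5861, 0)  len=0.4417
  (v8,v9,v2) [--+] → (0.103324, -0.5861, 0.646688)–(-0.338377, -0.5861, 0.447462)  len=0.4846
  (v9,v0,v10) [-++] → (0.103324, -0.5861, 0)–(0.601111, -0.5861, 0)  len=0.4978
  (v9,v10,v2) [-++] → (0.601111, -0.5861, 0)–(0.103324, -0.5861, 0.646688)  len=0.8161

Chained into 1 loop(s):
  loop 1: 6 segments, perimeter = 2.9656
Total perimeter = 2.966

loops=1 perimeter=2.966


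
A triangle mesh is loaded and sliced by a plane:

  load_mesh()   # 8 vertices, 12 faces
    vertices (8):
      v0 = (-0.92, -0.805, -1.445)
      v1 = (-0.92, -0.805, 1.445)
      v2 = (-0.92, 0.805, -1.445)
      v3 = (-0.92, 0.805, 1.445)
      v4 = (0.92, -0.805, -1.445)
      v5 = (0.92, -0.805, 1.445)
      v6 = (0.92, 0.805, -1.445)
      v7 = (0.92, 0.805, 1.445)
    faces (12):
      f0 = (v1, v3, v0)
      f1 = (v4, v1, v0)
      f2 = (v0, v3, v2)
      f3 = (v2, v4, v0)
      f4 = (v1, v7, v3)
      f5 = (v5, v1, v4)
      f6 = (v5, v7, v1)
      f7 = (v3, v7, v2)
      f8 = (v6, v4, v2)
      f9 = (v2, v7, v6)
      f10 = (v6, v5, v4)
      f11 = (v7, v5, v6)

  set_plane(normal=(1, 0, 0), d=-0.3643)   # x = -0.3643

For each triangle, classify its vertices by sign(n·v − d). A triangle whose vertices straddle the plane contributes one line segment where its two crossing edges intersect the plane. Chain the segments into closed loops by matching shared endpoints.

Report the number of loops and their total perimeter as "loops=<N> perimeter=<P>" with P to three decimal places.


loops=1 perimeter=9.000

Straddling triangles (8 of 12):
  (v4,v1,v0) [+--] → (-0.3643, -0.805, 0.572189)–(-0.3643, -0.805, -1.445)  len=2.0172
  (v2,v4,v0) [-+-] → (-0.3643, 0.318762, -1.445)–(-0.3643, -0.805, -1.445)  len=1.1238
  (v1,v7,v3) [-+-] → (-0.3643, -0.318762, 1.445)–(-0.3643, 0.805, 1.445)  len=1.1238
  (v5,v1,v4) [+-+] → (-0.3643, -0.805, 1.445)–(-0.3643, -0.805, 0.572189)  len=0.8728
  (v5,v7,v1) [++-] → (-0.3643, -0.318762, 1.445)–(-0.3643, -0.805, 1.445)  len=0.4862
  (v3,v7,v2) [-+-] → (-0.3643, 0.805, 1.445)–(-0.3643, 0.805, -0.572189)  len=2.0172
  (v6,v4,v2) [++-] → (-0.3643, 0.318762, -1.445)–(-0.3643, 0.805, -1.445)  len=0.4862
  (v2,v7,v6) [-++] → (-0.3643, 0.805, -0.572189)–(-0.3643, 0.805, -1.445)  len=0.8728

Chained into 1 loop(s):
  loop 1: 8 segments, perimeter = 9.0000
Total perimeter = 9.000


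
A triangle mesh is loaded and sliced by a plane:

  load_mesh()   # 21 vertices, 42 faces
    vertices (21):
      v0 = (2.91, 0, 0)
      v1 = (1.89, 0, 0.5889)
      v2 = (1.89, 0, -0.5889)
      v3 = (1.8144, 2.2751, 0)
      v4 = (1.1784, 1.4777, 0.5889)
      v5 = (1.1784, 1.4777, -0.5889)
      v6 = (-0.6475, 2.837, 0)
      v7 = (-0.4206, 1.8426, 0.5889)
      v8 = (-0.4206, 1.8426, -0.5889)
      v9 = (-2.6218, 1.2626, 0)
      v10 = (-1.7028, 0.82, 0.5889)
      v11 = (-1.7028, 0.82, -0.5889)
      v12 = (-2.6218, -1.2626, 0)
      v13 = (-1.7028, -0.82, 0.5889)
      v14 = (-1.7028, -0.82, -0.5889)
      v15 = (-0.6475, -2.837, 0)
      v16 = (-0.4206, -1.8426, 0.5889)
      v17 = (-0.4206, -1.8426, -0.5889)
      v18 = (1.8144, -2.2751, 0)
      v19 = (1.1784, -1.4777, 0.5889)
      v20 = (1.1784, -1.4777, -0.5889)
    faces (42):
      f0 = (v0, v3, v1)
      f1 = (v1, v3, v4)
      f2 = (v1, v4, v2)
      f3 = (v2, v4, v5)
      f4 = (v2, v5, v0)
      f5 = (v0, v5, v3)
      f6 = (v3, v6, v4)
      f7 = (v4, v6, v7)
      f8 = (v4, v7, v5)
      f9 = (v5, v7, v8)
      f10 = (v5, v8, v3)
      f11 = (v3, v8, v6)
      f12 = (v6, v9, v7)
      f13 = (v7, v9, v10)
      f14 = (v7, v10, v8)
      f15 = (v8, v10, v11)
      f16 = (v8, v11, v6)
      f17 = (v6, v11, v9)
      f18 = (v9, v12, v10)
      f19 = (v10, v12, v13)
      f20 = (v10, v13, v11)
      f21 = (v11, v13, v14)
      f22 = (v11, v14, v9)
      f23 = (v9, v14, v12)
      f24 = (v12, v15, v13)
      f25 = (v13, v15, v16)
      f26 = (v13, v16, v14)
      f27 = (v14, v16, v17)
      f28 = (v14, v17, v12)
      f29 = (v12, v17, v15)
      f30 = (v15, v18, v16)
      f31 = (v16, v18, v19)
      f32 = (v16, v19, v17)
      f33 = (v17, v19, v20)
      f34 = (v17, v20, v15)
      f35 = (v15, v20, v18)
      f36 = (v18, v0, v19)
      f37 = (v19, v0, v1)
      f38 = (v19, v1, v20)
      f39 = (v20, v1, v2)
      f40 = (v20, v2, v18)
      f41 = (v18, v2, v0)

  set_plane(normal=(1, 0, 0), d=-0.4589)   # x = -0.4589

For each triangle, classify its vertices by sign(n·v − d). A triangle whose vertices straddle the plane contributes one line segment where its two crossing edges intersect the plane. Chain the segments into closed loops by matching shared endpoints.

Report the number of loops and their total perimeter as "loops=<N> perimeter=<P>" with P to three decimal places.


loops=2 perimeter=6.939

Straddling triangles (16 of 42):
  (v3,v6,v4) [+-+] → (-0.4589, 2.79395, 0)–(-0.4589, 2.6966, 0.0608284)  len=0.1148
  (v4,v6,v7) [+-+] → (-0.4589, 2.6966, 0.0608284)–(-0.4589, 2.01045, 0.489496)  len=0.8090
  (v3,v8,v6) [++-] → (-0.4589, 2.01045, -0.489496)–(-0.4589, 2.79395, 0)  len=0.9238
  (v6,v9,v7) [--+] → (-0.4589, 1.83251, 0.578653)–(-0.4589, 2.01045, 0.489496)  len=0.1990
  (v7,v9,v10) [+--] → (-0.4589, 1.83251, 0.578653)–(-0.4589, 1.81205, 0.5889)  len=0.0229
  (v7,v10,v8) [+-+] → (-0.4589, 1.81205, 0.5889)–(-0.4589, 1.81205, -0.553718)  len=1.1426
  (v8,v10,v11) [+--] → (-0.4589, 1.81205, -0.553718)–(-0.4589, 1.81205, -0.5889)  len=0.0352
  (v8,v11,v6) [+--] → (-0.4589, 1.81205, -0.5889)–(-0.4589, 2.01045, -0.489496)  len=0.2219
  (v13,v15,v16) [--+] → (-0.4589, -2.01045, 0.489496)–(-0.4589, -1.81205, 0.5889)  len=0.2219
  (v13,v16,v14) [-+-] → (-0.4589, -1.81205, 0.5889)–(-0.4589, -1.81205, 0.553718)  len=0.0352
  (v14,v16,v17) [-++] → (-0.4589, -1.81205, 0.553718)–(-0.4589, -1.81205, -0.5889)  len=1.1426
  (v14,v17,v12) [-+-] → (-0.4589, -1.81205, -0.5889)–(-0.4589, -1.83251, -0.578653)  len=0.0229
  (v12,v17,v15) [-+-] → (-0.4589, -1.83251, -0.578653)–(-0.4589, -2.01045, -0.489496)  len=0.1990
  (v15,v18,v16) [-++] → (-0.4589, -2.79395, 0)–(-0.4589, -2.01045, 0.489496)  len=0.9238
  (v17,v20,v15) [++-] → (-0.4589, -2.6966, -0.0608284)–(-0.4589, -2.01045, -0.489496)  len=0.8090
  (v15,v20,v18) [-++] → (-0.4589, -2.6966, -0.0608284)–(-0.4589, -2.79395, 0)  len=0.1148

Chained into 2 loop(s):
  loop 1: 8 segments, perimeter = 3.4693
  loop 2: 8 segments, perimeter = 3.4693
Total perimeter = 6.939


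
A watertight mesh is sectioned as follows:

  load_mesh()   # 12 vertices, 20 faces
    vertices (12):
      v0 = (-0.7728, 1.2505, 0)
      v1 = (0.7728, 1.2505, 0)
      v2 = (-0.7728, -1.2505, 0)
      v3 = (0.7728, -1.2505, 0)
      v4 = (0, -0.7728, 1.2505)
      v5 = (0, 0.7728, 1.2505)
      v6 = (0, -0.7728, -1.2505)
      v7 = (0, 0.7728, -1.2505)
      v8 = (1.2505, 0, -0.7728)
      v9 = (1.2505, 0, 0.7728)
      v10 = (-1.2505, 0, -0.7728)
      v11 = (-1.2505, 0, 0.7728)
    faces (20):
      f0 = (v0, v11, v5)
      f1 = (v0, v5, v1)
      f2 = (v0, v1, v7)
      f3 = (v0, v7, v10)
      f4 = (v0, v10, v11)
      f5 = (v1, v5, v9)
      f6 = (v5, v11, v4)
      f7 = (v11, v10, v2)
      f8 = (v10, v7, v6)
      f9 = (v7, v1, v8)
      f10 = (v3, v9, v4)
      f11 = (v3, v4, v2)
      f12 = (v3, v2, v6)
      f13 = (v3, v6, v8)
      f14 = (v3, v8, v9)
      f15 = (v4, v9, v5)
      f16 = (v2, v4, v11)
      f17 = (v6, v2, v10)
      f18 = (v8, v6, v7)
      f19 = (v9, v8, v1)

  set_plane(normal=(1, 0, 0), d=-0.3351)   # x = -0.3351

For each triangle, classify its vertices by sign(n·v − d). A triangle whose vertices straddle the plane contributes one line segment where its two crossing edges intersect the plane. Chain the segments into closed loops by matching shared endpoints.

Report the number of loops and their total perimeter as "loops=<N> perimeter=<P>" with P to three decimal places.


loops=1 perimeter=7.639

Straddling triangles (10 of 20):
  (v0,v11,v5) [--+] → (-0.3351, 0.565711, 1.12249)–(-0.3351, 0.979939, 0.708261)  len=0.5858
  (v0,v5,v1) [-++] → (-0.3351, 0.979939, 0.708261)–(-0.3351, 1.2505, 0)  len=0.7582
  (v0,v1,v7) [-++] → (-0.3351, 1.2505, 0)–(-0.3351, 0.979939, -0.708261)  len=0.7582
  (v0,v7,v10) [-+-] → (-0.3351, 0.979939, -0.708261)–(-0.3351, 0.565711, -1.12249)  len=0.5858
  (v5,v11,v4) [+-+] → (-0.3351, 0.565711, 1.12249)–(-0.3351, -0.565711, 1.12249)  len=1.1314
  (v10,v7,v6) [-++] → (-0.3351, 0.565711, -1.12249)–(-0.3351, -0.565711, -1.12249)  len=1.1314
  (v3,v4,v2) [++-] → (-0.3351, -0.979939, 0.708261)–(-0.3351, -1.2505, 0)  len=0.7582
  (v3,v2,v6) [+-+] → (-0.3351, -1.2505, 0)–(-0.3351, -0.979939, -0.708261)  len=0.7582
  (v2,v4,v11) [-+-] → (-0.3351, -0.979939, 0.708261)–(-0.3351, -0.565711, 1.12249)  len=0.5858
  (v6,v2,v10) [+--] → (-0.3351, -0.979939, -0.708261)–(-0.3351, -0.565711, -1.12249)  len=0.5858

Chained into 1 loop(s):
  loop 1: 10 segments, perimeter = 7.6388
Total perimeter = 7.639


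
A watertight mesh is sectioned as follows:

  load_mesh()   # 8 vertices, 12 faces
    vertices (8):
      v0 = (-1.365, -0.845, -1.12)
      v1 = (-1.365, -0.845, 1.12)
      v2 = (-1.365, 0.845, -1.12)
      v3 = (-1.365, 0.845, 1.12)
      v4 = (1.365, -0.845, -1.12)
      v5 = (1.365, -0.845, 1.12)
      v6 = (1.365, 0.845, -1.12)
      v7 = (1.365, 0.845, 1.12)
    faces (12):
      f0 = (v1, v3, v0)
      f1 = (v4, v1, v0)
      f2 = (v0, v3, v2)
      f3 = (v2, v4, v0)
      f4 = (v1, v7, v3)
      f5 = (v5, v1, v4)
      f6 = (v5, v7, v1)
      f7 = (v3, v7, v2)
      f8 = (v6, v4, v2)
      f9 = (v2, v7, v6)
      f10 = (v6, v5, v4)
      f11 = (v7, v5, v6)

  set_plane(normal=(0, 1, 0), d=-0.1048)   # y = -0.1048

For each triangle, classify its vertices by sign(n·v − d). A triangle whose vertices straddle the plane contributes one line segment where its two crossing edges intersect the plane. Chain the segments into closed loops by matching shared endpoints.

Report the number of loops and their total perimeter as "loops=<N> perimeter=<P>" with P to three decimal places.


loops=1 perimeter=9.940

Straddling triangles (8 of 12):
  (v1,v3,v0) [-+-] → (-1.365, -0.1048, 1.12)–(-1.365, -0.1048, -0.138907)  len=1.2589
  (v0,v3,v2) [-++] → (-1.365, -0.1048, -0.138907)–(-1.365, -0.1048, -1.12)  len=0.9811
  (v2,v4,v0) [+--] → (0.169292, -0.1048, -1.12)–(-1.365, -0.1048, -1.12)  len=1.5343
  (v1,v7,v3) [-++] → (-0.169292, -0.1048, 1.12)–(-1.365, -0.1048, 1.12)  len=1.1957
  (v5,v7,v1) [-+-] → (1.365, -0.1048, 1.12)–(-0.169292, -0.1048, 1.12)  len=1.5343
  (v6,v4,v2) [+-+] → (1.365, -0.1048, -1.12)–(0.169292, -0.1048, -1.12)  len=1.1957
  (v6,v5,v4) [+--] → (1.365, -0.1048, 0.138907)–(1.365, -0.1048, -1.12)  len=1.2589
  (v7,v5,v6) [+-+] → (1.365, -0.1048, 1.12)–(1.365, -0.1048, 0.138907)  len=0.9811

Chained into 1 loop(s):
  loop 1: 8 segments, perimeter = 9.9400
Total perimeter = 9.940


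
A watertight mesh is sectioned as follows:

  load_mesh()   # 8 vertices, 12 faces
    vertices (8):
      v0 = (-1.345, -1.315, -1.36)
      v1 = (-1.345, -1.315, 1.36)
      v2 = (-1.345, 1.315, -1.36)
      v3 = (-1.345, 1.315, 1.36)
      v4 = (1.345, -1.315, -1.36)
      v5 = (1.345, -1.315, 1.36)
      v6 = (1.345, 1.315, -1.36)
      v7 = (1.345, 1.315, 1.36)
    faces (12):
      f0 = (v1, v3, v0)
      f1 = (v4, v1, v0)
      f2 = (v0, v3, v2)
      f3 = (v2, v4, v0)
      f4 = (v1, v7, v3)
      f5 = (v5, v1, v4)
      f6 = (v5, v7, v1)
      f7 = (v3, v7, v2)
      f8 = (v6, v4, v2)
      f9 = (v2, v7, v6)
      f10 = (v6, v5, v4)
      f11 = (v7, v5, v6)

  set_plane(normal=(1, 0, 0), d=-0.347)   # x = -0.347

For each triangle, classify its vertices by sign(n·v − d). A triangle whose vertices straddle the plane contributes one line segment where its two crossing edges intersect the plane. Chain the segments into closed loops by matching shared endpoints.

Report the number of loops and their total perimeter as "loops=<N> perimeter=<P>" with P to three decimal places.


loops=1 perimeter=10.700

Straddling triangles (8 of 12):
  (v4,v1,v0) [+--] → (-0.347, -1.315, 0.35087)–(-0.347, -1.315, -1.36)  len=1.7109
  (v2,v4,v0) [-+-] → (-0.347, 0.33926, -1.36)–(-0.347, -1.315, -1.36)  len=1.6543
  (v1,v7,v3) [-+-] → (-0.347, -0.33926, 1.36)–(-0.347, 1.315, 1.36)  len=1.6543
  (v5,v1,v4) [+-+] → (-0.347, -1.315, 1.36)–(-0.347, -1.315, 0.35087)  len=1.0091
  (v5,v7,v1) [++-] → (-0.347, -0.33926, 1.36)–(-0.347, -1.315, 1.36)  len=0.9757
  (v3,v7,v2) [-+-] → (-0.347, 1.315, 1.36)–(-0.347, 1.315, -0.35087)  len=1.7109
  (v6,v4,v2) [++-] → (-0.347, 0.33926, -1.36)–(-0.347, 1.315, -1.36)  len=0.9757
  (v2,v7,v6) [-++] → (-0.347, 1.315, -0.35087)–(-0.347, 1.315, -1.36)  len=1.0091

Chained into 1 loop(s):
  loop 1: 8 segments, perimeter = 10.7000
Total perimeter = 10.700


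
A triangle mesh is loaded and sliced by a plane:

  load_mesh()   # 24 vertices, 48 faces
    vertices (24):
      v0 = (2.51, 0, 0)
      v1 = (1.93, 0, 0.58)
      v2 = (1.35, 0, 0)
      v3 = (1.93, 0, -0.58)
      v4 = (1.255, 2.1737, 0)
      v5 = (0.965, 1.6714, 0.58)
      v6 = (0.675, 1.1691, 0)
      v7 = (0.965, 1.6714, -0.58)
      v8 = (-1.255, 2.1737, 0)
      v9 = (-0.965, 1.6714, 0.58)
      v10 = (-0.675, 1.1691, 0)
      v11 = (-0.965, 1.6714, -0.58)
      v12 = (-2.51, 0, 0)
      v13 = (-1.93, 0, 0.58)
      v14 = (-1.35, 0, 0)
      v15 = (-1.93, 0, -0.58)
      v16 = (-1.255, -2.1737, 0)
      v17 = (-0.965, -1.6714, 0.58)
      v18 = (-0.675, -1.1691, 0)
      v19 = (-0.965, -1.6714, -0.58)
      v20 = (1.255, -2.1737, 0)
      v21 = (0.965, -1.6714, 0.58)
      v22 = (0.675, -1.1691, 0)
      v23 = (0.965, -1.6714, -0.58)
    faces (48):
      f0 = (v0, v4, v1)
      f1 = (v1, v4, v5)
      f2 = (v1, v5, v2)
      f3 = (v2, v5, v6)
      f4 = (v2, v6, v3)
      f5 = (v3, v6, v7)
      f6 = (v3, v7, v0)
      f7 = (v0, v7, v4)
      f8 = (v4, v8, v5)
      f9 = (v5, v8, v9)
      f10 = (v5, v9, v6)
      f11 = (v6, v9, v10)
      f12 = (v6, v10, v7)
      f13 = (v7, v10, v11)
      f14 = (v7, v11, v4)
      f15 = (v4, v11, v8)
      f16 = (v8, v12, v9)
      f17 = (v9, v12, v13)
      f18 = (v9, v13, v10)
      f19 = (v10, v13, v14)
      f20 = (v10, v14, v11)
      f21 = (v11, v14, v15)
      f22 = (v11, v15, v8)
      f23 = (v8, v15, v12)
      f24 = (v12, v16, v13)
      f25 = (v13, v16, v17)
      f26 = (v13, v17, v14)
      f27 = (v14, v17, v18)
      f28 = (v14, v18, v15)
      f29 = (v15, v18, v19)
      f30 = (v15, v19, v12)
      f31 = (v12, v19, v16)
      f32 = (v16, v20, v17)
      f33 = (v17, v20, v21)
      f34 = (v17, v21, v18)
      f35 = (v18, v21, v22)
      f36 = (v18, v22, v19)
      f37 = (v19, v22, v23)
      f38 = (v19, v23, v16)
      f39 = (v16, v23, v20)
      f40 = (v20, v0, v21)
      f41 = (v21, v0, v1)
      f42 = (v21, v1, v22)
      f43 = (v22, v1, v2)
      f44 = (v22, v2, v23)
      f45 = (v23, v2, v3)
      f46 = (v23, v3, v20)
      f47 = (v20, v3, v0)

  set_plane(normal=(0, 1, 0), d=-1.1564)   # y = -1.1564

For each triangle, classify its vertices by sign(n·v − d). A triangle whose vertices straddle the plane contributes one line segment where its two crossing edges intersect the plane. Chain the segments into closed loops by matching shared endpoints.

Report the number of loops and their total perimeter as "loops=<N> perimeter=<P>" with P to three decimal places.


Straddling triangles (16 of 48):
  (v12,v16,v13) [+-+] → (-1.84234, -1.1564, 0)–(-1.5709, -1.1564, 0.271442)  len=0.3839
  (v13,v16,v17) [+--] → (-1.5709, -1.1564, 0.271442)–(-1.26234, -1.1564, 0.58)  len=0.4364
  (v13,v17,v14) [+-+] → (-1.26234, -1.1564, 0.58)–(-1.08363, -1.1564, 0.401288)  len=0.2527
  (v14,v17,v18) [+--] → (-1.08363, -1.1564, 0.401288)–(-0.682333, -1.1564, 0)  len=0.5675
  (v14,v18,v15) [+-+] → (-0.682333, -1.1564, 0)–(-0.688633, -1.1564, -0.00630057)  len=0.0089
  (v15,v18,v19) [+--] → (-0.688633, -1.1564, -0.00630057)–(-1.26234, -1.1564, -0.58)  len=0.8113
  (v15,v19,v12) [+-+] → (-1.26234, -1.1564, -0.58)–(-1.44105, -1.1564, -0.401288)  len=0.2527
  (v12,v19,v16) [+--] → (-1.44105, -1.1564, -0.401288)–(-1.84234, -1.1564, 0)  len=0.5675
  (v20,v0,v21) [-+-] → (1.84234, -1.1564, 0)–(1.44105, -1.1564, 0.401288)  len=0.5675
  (v21,v0,v1) [-++] → (1.44105, -1.1564, 0.401288)–(1.26234, -1.1564, 0.58)  len=0.2527
  (v21,v1,v22) [-+-] → (1.26234, -1.1564, 0.58)–(0.688633, -1.1564, 0.00630057)  len=0.8113
  (v22,v1,v2) [-++] → (0.688633, -1.1564, 0.00630057)–(0.682333, -1.1564, 0)  len=0.0089
  (v22,v2,v23) [-+-] → (0.682333, -1.1564, 0)–(1.08363, -1.1564, -0.401288)  len=0.5675
  (v23,v2,v3) [-++] → (1.08363, -1.1564, -0.401288)–(1.26234, -1.1564, -0.58)  len=0.2527
  (v23,v3,v20) [-+-] → (1.26234, -1.1564, -0.58)–(1.5709, -1.1564, -0.271442)  len=0.4364
  (v20,v3,v0) [-++] → (1.5709, -1.1564, -0.271442)–(1.84234, -1.1564, 0)  len=0.3839

Chained into 2 loop(s):
  loop 1: 8 segments, perimeter = 3.2810
  loop 2: 8 segments, perimeter = 3.2810
Total perimeter = 6.562

loops=2 perimeter=6.562
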